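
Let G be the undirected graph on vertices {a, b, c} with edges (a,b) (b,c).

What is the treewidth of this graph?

A width-1 tree decomposition is:
Bags: B1 = {b, c}  B2 = {a, b}
Tree: B1–B2
Every bag has size at most 2, so the width is 2 − 1 = 1 and tw(G) ≤ 1. G has an edge, so its treewidth is at least 1. Combining the bounds, tw(G) = 1.

1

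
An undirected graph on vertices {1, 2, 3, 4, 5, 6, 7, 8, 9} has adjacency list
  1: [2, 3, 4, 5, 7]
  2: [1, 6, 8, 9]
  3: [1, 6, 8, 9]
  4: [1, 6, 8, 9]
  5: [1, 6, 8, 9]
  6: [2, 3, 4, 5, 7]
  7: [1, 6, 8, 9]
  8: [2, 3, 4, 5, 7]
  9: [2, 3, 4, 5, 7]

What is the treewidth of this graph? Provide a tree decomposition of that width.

Each bag holds 5 vertices, so the decomposition has width 4, which upper-bounds the treewidth. For the lower bound: the 5 vertex sets {7,9}, {1,5}, {4,6}, {8}, {3} are disjoint, each induces a connected subgraph, and every pair is joined by at least one edge of G. Contracting each set to a single vertex therefore yields K_{5} as a minor, and since treewidth is minor-monotone, tw(G) ≥ tw(K_{5}) = 4. Therefore the treewidth is 4.

Treewidth 4.
Bags: B1 = {1, 6, 7, 8, 9}  B2 = {1, 5, 6, 8, 9}  B3 = {1, 4, 6, 8, 9}  B4 = {1, 3, 6, 8, 9}  B5 = {1, 2, 6, 8, 9}
Tree: B1–B2, B2–B3, B3–B4, B4–B5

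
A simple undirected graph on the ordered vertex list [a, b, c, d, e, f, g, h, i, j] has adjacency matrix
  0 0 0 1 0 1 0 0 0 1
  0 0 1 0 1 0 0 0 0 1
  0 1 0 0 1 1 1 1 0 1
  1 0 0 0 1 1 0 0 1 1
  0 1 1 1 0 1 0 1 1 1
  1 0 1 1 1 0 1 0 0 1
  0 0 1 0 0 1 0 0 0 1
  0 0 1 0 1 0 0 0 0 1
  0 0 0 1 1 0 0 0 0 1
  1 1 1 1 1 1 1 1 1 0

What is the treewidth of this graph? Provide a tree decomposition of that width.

Treewidth 3.
Bags: B1 = {d, e, f, j}  B2 = {c, e, f, j}  B3 = {a, d, f, j}  B4 = {c, e, h, j}  B5 = {d, e, i, j}  B6 = {b, c, e, j}  B7 = {c, f, g, j}
Tree: B1–B2, B1–B3, B2–B4, B1–B5, B2–B6, B2–B7

Each bag holds 4 vertices, so the decomposition has width 3, which upper-bounds the treewidth. On the other hand G contains the 4-clique {c, f, g, j}. A clique must lie in a single bag of any decomposition, so no decomposition can have width below 3. The upper and lower bounds meet at 3, so that is the treewidth.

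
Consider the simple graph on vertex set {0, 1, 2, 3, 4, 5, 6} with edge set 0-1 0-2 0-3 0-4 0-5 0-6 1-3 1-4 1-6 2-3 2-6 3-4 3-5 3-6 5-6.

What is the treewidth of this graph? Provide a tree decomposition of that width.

Each bag holds 4 vertices, so the decomposition has width 3, which upper-bounds the treewidth. On the other hand G contains the 4-clique {0, 1, 3, 4}. A clique must lie in a single bag of any decomposition, so no decomposition can have width below 3. Hence tw(G) = 3 exactly.

Treewidth 3.
One optimal decomposition is:
Bags: B1 = {0, 1, 3, 6}  B2 = {0, 1, 3, 4}  B3 = {0, 3, 5, 6}  B4 = {0, 2, 3, 6}
Tree: B1–B2, B1–B3, B3–B4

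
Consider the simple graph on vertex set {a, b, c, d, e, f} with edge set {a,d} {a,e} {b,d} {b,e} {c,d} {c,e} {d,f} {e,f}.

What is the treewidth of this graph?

A width-2 tree decomposition is:
Bags: B1 = {c, d, e}  B2 = {b, d, e}  B3 = {d, e, f}  B4 = {a, d, e}
Tree: B1–B2, B2–B3, B3–B4
The largest bag has 3 vertices, giving width 2; this decomposition certifies tw(G) ≤ 2. Since e–c–d–b–e is a cycle in G, G is not acyclic. Forests are exactly the graphs of treewidth ≤ 1, so tw(G) ≥ 2. The upper and lower bounds meet at 2, so that is the treewidth.

2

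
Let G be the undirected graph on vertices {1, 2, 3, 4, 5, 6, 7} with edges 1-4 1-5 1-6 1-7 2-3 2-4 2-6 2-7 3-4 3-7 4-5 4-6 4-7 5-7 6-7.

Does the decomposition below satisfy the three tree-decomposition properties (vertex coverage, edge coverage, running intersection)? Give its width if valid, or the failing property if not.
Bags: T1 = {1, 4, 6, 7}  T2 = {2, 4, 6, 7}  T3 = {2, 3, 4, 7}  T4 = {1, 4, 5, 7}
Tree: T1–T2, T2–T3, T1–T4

Yes; width 3.

Checking the three conditions: (i) the bags cover all of {1, 2, 3, 4, 5, 6, 7}; (ii) for each edge, some bag contains both endpoints; (iii) the bags containing any fixed vertex form a subtree. All hold, so the decomposition is valid with width 4 − 1 = 3.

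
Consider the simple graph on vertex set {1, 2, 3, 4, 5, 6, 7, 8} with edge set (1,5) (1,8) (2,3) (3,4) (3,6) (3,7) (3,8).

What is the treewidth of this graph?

1

A width-1 tree decomposition is:
Bags: B1 = {2, 3}  B2 = {3, 8}  B3 = {1, 8}  B4 = {1, 5}  B5 = {3, 4}  B6 = {3, 7}  B7 = {3, 6}
Tree: B1–B2, B2–B3, B3–B4, B1–B5, B1–B6, B6–B7
The largest bag has 2 vertices, giving width 1; this decomposition certifies tw(G) ≤ 1. Since G has at least one edge (e.g. 2–3), it is not an edgeless graph, so tw(G) ≥ 1. Therefore the treewidth is 1.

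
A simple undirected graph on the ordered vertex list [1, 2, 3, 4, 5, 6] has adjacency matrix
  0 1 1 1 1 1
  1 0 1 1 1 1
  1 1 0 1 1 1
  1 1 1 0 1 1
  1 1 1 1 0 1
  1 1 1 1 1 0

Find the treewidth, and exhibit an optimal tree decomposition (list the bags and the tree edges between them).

With just one bag of size 6, the width is 6 − 1 = 5, so tw(G) ≤ 5. On the other hand G contains the 6-clique {1, 2, 3, 4, 5, 6}. A clique must lie in a single bag of any decomposition, so no decomposition can have width below 5. Therefore the treewidth is 5.

Treewidth 5.
One optimal decomposition is:
Bags: B1 = {1, 2, 3, 4, 5, 6}
Tree: (single bag)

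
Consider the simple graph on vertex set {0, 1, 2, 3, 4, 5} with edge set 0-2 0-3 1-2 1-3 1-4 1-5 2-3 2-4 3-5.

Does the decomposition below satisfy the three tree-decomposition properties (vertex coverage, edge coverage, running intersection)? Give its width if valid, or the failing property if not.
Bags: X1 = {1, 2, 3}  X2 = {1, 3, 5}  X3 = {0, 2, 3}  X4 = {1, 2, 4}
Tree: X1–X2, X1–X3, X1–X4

Yes; width 2.

Vertex coverage: the bags together contain {0, 1, 2, 3, 4, 5}, the full vertex set. Edge coverage: each edge of G has both endpoints in at least one bag. Running intersection: for every vertex, the bags containing it form a connected subtree. All three properties hold, so this is a valid tree decomposition of width max|bag| − 1 = 2, and hence tw(G) ≤ 2.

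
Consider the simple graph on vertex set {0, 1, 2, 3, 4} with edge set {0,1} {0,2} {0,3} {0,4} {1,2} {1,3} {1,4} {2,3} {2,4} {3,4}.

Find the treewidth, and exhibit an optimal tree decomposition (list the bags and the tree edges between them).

With just one bag of size 5, the width is 5 − 1 = 4, so tw(G) ≤ 4. On the other hand G contains the 5-clique {0, 1, 2, 3, 4}. A clique must lie in a single bag of any decomposition, so no decomposition can have width below 4. The upper and lower bounds meet at 4, so that is the treewidth.

Treewidth 4.
One such decomposition:
Bags: B1 = {0, 1, 2, 3, 4}
Tree: (single bag)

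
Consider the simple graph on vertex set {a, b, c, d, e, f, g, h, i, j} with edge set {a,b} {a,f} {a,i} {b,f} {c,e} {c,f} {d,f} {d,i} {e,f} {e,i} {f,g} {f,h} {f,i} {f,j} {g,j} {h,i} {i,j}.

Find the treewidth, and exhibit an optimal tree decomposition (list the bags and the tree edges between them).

Treewidth 2.
One optimal decomposition is:
Bags: B1 = {f, i, j}  B2 = {e, f, i}  B3 = {a, f, i}  B4 = {f, g, j}  B5 = {f, h, i}  B6 = {d, f, i}  B7 = {c, e, f}  B8 = {a, b, f}
Tree: B1–B2, B2–B3, B1–B4, B2–B5, B1–B6, B2–B7, B3–B8

Each bag holds 3 vertices, so the decomposition has width 2, which upper-bounds the treewidth. For the lower bound, the 3 vertices {f, g, j} are pairwise adjacent, and any tree decomposition puts a clique entirely inside one bag — forcing width ≥ 2. The upper and lower bounds meet at 2, so that is the treewidth.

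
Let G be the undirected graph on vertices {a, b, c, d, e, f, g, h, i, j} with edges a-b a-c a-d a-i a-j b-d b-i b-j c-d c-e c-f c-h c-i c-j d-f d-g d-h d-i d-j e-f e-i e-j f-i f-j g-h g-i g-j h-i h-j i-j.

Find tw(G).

A width-4 tree decomposition is:
Bags: B1 = {c, d, h, i, j}  B2 = {a, c, d, i, j}  B3 = {a, b, d, i, j}  B4 = {c, d, f, i, j}  B5 = {d, g, h, i, j}  B6 = {c, e, f, i, j}
Tree: B1–B2, B2–B3, B1–B4, B1–B5, B4–B6
The largest bag has 5 vertices, giving width 4; this decomposition certifies tw(G) ≤ 4. On the other hand G contains the 5-clique {d, g, h, i, j}. A clique must lie in a single bag of any decomposition, so no decomposition can have width below 4. Hence tw(G) = 4 exactly.

4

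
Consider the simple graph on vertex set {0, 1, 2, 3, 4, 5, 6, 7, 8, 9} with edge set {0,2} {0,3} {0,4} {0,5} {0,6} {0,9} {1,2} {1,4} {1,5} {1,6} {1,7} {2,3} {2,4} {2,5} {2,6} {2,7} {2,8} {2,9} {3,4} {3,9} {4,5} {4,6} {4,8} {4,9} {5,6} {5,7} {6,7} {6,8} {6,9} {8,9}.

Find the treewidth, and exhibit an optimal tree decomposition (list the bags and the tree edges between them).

Each bag holds 5 vertices, so the decomposition has width 4, which upper-bounds the treewidth. Conversely, {0, 2, 3, 4, 9} is a clique of size 5, and the vertices of any clique must share a bag in every tree decomposition; so some bag has ≥ 5 vertices and tw(G) ≥ 4. The upper and lower bounds meet at 4, so that is the treewidth.

Treewidth 4.
One optimal decomposition is:
Bags: B1 = {0, 2, 4, 6, 9}  B2 = {2, 4, 6, 8, 9}  B3 = {0, 2, 4, 5, 6}  B4 = {1, 2, 4, 5, 6}  B5 = {1, 2, 5, 6, 7}  B6 = {0, 2, 3, 4, 9}
Tree: B1–B2, B1–B3, B3–B4, B4–B5, B1–B6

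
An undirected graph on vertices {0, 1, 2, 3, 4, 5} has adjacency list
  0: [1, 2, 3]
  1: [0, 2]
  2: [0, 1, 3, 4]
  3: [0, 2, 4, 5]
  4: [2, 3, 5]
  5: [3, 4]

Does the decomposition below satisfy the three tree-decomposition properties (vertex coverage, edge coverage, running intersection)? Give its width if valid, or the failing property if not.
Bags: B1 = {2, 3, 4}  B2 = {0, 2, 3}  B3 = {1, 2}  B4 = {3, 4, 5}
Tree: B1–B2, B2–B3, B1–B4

A tree decomposition must satisfy three properties: every vertex lies in some bag; for every edge, both endpoints lie together in some bag; and for every vertex, the bags containing it form a connected subtree. Here edge (0,1) lies in no bag, so the decomposition is invalid.

No — edge (0,1) lies in no bag.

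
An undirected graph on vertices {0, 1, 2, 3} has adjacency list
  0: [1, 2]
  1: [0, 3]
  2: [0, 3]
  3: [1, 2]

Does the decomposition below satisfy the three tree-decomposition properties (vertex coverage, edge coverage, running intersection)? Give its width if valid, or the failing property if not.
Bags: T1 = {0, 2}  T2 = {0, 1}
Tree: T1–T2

A tree decomposition must satisfy three properties: every vertex lies in some bag; for every edge, both endpoints lie together in some bag; and for every vertex, the bags containing it form a connected subtree. Here vertex 3 appears in no bag, so the decomposition is invalid.

No — vertex 3 appears in no bag.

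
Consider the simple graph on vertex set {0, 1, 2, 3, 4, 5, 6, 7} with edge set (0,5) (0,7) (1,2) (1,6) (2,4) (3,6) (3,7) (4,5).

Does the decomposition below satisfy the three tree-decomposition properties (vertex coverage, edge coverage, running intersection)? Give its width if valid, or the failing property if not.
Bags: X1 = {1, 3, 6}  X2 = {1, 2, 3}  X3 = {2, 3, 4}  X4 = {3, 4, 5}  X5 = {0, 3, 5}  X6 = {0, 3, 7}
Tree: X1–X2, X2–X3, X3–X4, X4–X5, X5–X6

Yes; width 2.

Vertex coverage: the bags together contain {0, 1, 2, 3, 4, 5, 6, 7}, the full vertex set. Edge coverage: each edge of G has both endpoints in at least one bag. Running intersection: for every vertex, the bags containing it form a connected subtree. All three properties hold, so this is a valid tree decomposition of width max|bag| − 1 = 2, and hence tw(G) ≤ 2.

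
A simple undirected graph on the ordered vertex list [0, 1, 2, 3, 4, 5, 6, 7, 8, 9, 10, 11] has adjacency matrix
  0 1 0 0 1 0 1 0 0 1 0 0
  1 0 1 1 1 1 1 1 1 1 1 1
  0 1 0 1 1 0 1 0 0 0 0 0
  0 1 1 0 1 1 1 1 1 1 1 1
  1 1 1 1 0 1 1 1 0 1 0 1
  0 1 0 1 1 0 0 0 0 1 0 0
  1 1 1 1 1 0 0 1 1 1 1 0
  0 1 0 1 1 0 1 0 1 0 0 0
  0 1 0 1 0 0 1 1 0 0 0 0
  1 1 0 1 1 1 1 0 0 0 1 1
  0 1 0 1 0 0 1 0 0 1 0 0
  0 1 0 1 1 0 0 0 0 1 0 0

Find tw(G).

4

A width-4 tree decomposition is:
Bags: B1 = {1, 3, 4, 9, 11}  B2 = {1, 3, 4, 5, 9}  B3 = {1, 3, 4, 6, 9}  B4 = {1, 2, 3, 4, 6}  B5 = {1, 3, 4, 6, 7}  B6 = {1, 3, 6, 9, 10}  B7 = {1, 3, 6, 7, 8}  B8 = {0, 1, 4, 6, 9}
Tree: B1–B2, B1–B3, B3–B4, B3–B5, B3–B6, B5–B7, B3–B8
Each bag holds 5 vertices, so the decomposition has width 4, which upper-bounds the treewidth. On the other hand G contains the 5-clique {0, 1, 4, 6, 9}. A clique must lie in a single bag of any decomposition, so no decomposition can have width below 4. Therefore the treewidth is 4.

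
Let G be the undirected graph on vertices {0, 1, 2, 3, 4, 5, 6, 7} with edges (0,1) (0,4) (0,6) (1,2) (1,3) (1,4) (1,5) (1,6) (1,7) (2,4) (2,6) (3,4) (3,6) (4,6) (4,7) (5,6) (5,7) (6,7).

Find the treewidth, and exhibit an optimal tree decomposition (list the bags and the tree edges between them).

Treewidth 3.
One optimal decomposition is:
Bags: B1 = {1, 4, 6, 7}  B2 = {1, 5, 6, 7}  B3 = {0, 1, 4, 6}  B4 = {1, 3, 4, 6}  B5 = {1, 2, 4, 6}
Tree: B1–B2, B1–B3, B3–B4, B1–B5

The largest bag has 4 vertices, giving width 3; this decomposition certifies tw(G) ≤ 3. Conversely, {0, 1, 4, 6} is a clique of size 4, and the vertices of any clique must share a bag in every tree decomposition; so some bag has ≥ 4 vertices and tw(G) ≥ 3. Therefore the treewidth is 3.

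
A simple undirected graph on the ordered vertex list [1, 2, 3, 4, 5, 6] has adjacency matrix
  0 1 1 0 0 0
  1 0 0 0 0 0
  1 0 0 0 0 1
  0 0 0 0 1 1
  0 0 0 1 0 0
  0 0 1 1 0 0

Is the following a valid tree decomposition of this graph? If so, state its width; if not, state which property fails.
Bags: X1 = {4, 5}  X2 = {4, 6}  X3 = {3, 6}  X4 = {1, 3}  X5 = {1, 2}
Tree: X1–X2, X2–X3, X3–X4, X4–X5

Yes; width 1.

Every vertex of G appears in some bag (union = {1, 2, 3, 4, 5, 6}); every edge is covered by a bag; and for each vertex v the set of bags containing v is connected in the bag tree. The decomposition is therefore valid. The largest bag has 2 vertices, so the width is 1.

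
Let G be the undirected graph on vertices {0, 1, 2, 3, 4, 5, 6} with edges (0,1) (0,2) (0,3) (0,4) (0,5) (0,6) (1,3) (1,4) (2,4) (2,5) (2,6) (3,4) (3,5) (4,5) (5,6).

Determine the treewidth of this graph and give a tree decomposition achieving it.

Treewidth 3.
One optimal decomposition is:
Bags: B1 = {0, 3, 4, 5}  B2 = {0, 2, 4, 5}  B3 = {0, 2, 5, 6}  B4 = {0, 1, 3, 4}
Tree: B1–B2, B2–B3, B1–B4

The largest bag has 4 vertices, giving width 3; this decomposition certifies tw(G) ≤ 3. For the lower bound, the 4 vertices {0, 2, 4, 5} are pairwise adjacent, and any tree decomposition puts a clique entirely inside one bag — forcing width ≥ 3. Therefore the treewidth is 3.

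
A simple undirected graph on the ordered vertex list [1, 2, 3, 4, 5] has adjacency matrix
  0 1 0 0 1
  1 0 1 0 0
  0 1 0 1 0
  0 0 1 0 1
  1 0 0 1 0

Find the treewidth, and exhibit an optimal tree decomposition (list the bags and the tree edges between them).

Treewidth 2.
One such decomposition:
Bags: B1 = {1, 2, 3}  B2 = {1, 3, 4}  B3 = {1, 4, 5}
Tree: B1–B2, B2–B3

Every bag has size at most 3, so the width is 3 − 1 = 2 and tw(G) ≤ 2. For the lower bound, G contains the cycle 1–2–3–4–5–1, so G is not a forest; only forests have treewidth ≤ 1, hence tw(G) ≥ 2. Combining the bounds, tw(G) = 2.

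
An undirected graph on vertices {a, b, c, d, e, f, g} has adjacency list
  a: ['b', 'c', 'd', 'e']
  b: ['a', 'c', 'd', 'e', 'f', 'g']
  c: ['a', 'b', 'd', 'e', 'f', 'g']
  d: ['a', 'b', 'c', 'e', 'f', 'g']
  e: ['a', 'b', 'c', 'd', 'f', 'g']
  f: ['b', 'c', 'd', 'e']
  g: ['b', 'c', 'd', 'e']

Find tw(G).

4

A width-4 tree decomposition is:
Bags: B1 = {b, c, d, e, g}  B2 = {a, b, c, d, e}  B3 = {b, c, d, e, f}
Tree: B1–B2, B1–B3
Every bag has size at most 5, so the width is 5 − 1 = 4 and tw(G) ≤ 4. On the other hand G contains the 5-clique {b, c, d, e, g}. A clique must lie in a single bag of any decomposition, so no decomposition can have width below 4. Combining the bounds, tw(G) = 4.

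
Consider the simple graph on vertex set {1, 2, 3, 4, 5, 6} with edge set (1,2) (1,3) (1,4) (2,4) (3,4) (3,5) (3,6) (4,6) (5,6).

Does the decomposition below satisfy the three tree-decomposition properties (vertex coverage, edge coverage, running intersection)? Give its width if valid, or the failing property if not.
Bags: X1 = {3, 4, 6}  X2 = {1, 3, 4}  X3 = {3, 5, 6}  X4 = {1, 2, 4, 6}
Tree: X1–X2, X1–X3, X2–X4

A tree decomposition must satisfy three properties: every vertex lies in some bag; for every edge, both endpoints lie together in some bag; and for every vertex, the bags containing it form a connected subtree. Here bags containing vertex 6 are not connected in the tree, so the decomposition is invalid.

No — bags containing vertex 6 are not connected in the tree.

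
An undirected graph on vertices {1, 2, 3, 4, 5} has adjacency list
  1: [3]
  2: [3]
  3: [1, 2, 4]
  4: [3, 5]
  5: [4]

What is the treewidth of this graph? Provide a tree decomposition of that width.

Every bag has size at most 2, so the width is 2 − 1 = 1 and tw(G) ≤ 1. Since G has at least one edge (e.g. 4–3), it is not an edgeless graph, so tw(G) ≥ 1. Combining the bounds, tw(G) = 1.

Treewidth 1.
One such decomposition:
Bags: B1 = {3, 4}  B2 = {2, 3}  B3 = {1, 3}  B4 = {4, 5}
Tree: B1–B2, B1–B3, B1–B4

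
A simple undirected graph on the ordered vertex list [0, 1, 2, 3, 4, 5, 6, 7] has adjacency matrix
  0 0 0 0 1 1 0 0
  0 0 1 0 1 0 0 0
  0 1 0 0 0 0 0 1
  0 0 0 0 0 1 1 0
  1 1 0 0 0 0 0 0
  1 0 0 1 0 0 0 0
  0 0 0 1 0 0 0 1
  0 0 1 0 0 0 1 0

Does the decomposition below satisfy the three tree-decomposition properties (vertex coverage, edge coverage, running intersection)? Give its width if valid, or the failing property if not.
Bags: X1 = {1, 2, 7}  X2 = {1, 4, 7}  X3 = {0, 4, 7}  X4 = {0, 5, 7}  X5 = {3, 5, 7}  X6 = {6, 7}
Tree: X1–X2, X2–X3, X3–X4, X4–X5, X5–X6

A tree decomposition must satisfy three properties: every vertex lies in some bag; for every edge, both endpoints lie together in some bag; and for every vertex, the bags containing it form a connected subtree. Here edge (3,6) lies in no bag, so the decomposition is invalid.

No — edge (3,6) lies in no bag.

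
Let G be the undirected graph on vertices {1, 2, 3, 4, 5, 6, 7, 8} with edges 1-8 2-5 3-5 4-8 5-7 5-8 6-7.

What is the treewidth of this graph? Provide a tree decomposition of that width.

Each bag holds 2 vertices, so the decomposition has width 1, which upper-bounds the treewidth. G has an edge, so its treewidth is at least 1. Hence tw(G) = 1 exactly.

Treewidth 1.
Bags: B1 = {5, 8}  B2 = {1, 8}  B3 = {5, 7}  B4 = {2, 5}  B5 = {3, 5}  B6 = {6, 7}  B7 = {4, 8}
Tree: B1–B2, B1–B3, B1–B4, B1–B5, B3–B6, B2–B7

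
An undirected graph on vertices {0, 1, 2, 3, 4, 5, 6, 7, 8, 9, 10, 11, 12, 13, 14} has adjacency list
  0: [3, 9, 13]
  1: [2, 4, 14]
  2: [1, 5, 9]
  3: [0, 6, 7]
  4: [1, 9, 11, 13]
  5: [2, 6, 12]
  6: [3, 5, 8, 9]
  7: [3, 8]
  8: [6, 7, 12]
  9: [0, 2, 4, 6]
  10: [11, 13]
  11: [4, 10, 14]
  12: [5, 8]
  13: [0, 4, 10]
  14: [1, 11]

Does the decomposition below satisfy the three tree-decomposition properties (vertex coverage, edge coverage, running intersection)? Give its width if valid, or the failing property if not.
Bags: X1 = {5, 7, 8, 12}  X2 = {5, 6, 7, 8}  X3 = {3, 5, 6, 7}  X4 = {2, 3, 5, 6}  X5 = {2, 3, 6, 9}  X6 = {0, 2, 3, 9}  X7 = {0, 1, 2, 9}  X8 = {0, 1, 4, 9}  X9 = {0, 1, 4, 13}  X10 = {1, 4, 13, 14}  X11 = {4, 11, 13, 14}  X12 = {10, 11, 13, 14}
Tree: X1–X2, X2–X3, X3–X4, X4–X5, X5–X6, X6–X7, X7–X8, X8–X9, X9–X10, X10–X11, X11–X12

Yes; width 3.

Every vertex of G appears in some bag (union = {0, 1, 2, 3, 4, 5, 6, 7, 8, 9, 10, 11, 12, 13, 14}); every edge is covered by a bag; and for each vertex v the set of bags containing v is connected in the bag tree. The decomposition is therefore valid. The largest bag has 4 vertices, so the width is 3.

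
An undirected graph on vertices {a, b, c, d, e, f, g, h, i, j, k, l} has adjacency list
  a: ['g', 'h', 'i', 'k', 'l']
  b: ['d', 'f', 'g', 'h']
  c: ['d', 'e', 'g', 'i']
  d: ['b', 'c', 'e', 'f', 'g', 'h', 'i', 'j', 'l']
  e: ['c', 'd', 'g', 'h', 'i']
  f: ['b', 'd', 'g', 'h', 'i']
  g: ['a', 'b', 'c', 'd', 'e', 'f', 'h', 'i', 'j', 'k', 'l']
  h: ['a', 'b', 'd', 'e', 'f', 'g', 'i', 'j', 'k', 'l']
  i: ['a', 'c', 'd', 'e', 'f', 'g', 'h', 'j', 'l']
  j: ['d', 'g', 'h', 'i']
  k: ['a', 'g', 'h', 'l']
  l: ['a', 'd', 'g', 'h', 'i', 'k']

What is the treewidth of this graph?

A width-4 tree decomposition is:
Bags: B1 = {d, e, g, h, i}  B2 = {d, f, g, h, i}  B3 = {d, g, h, i, j}  B4 = {b, d, f, g, h}  B5 = {d, g, h, i, l}  B6 = {c, d, e, g, i}  B7 = {a, g, h, i, l}  B8 = {a, g, h, k, l}
Tree: B1–B2, B2–B3, B2–B4, B3–B5, B1–B6, B5–B7, B7–B8
Every bag has size at most 5, so the width is 5 − 1 = 4 and tw(G) ≤ 4. On the other hand G contains the 5-clique {b, d, f, g, h}. A clique must lie in a single bag of any decomposition, so no decomposition can have width below 4. Hence tw(G) = 4 exactly.

4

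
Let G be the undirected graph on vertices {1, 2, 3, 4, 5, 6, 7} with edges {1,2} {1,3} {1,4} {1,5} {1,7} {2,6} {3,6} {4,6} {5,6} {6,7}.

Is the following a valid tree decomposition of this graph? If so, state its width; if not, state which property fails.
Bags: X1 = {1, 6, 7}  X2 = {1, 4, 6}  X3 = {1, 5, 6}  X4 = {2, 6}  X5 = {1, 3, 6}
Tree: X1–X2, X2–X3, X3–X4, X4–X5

A tree decomposition must satisfy three properties: every vertex lies in some bag; for every edge, both endpoints lie together in some bag; and for every vertex, the bags containing it form a connected subtree. Here edge (1,2) lies in no bag, so the decomposition is invalid.

No — edge (1,2) lies in no bag.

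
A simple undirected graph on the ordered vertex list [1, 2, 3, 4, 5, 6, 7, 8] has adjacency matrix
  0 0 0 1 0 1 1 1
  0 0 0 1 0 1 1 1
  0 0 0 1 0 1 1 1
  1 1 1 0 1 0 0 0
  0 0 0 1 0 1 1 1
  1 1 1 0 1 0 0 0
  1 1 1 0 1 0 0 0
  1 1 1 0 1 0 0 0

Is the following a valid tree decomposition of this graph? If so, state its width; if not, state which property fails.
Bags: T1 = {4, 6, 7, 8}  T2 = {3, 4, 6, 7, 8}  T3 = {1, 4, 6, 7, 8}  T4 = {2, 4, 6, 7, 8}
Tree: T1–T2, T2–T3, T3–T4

No — vertex 5 appears in no bag.

A tree decomposition must satisfy three properties: every vertex lies in some bag; for every edge, both endpoints lie together in some bag; and for every vertex, the bags containing it form a connected subtree. Here vertex 5 appears in no bag, so the decomposition is invalid.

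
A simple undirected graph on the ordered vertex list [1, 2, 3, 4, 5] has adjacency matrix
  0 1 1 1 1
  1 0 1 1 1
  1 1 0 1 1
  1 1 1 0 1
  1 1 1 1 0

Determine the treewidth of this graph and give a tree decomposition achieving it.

Treewidth 4.
One optimal decomposition is:
Bags: B1 = {1, 2, 3, 4, 5}
Tree: (single bag)

A single bag containing all 5 vertices is trivially a valid decomposition of width 4. Conversely, {1, 2, 3, 4, 5} is a clique of size 5, and the vertices of any clique must share a bag in every tree decomposition; so some bag has ≥ 5 vertices and tw(G) ≥ 4. Hence tw(G) = 4 exactly.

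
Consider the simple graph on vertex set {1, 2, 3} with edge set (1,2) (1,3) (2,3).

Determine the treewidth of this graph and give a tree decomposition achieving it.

Treewidth 2.
Bags: B1 = {1, 2, 3}
Tree: (single bag)

A single bag containing all 3 vertices is trivially a valid decomposition of width 2. Conversely, {1, 2, 3} is a clique of size 3, and the vertices of any clique must share a bag in every tree decomposition; so some bag has ≥ 3 vertices and tw(G) ≥ 2. Hence tw(G) = 2 exactly.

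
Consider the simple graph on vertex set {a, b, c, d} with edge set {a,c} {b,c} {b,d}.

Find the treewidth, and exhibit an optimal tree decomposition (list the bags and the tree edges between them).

Each bag holds 2 vertices, so the decomposition has width 1, which upper-bounds the treewidth. G has an edge, so its treewidth is at least 1. Hence tw(G) = 1 exactly.

Treewidth 1.
Bags: B1 = {a, c}  B2 = {b, c}  B3 = {b, d}
Tree: B1–B2, B2–B3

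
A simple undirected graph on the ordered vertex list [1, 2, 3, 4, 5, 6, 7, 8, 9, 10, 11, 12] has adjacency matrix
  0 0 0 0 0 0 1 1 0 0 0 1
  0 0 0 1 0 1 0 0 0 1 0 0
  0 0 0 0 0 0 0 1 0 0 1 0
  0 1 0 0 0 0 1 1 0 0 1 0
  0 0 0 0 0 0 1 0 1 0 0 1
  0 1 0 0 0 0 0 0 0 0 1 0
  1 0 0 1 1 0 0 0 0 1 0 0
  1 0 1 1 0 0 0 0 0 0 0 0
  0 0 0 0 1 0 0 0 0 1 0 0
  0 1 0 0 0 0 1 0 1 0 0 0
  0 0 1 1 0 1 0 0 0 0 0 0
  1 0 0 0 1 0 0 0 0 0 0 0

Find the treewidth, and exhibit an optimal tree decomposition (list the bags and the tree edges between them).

Treewidth 3.
One such decomposition:
Bags: B1 = {3, 6, 8, 11}  B2 = {4, 6, 8, 11}  B3 = {2, 4, 6, 8}  B4 = {1, 2, 4, 8}  B5 = {1, 2, 4, 7}  B6 = {1, 2, 7, 10}  B7 = {1, 7, 10, 12}  B8 = {5, 7, 10, 12}  B9 = {5, 9, 10, 12}
Tree: B1–B2, B2–B3, B3–B4, B4–B5, B5–B6, B6–B7, B7–B8, B8–B9

The largest bag has 4 vertices, giving width 3; this decomposition certifies tw(G) ≤ 3. For the lower bound: the 4 vertex sets {3,6,11}, {8}, {4}, {1,2,7,10} are disjoint, each induces a connected subgraph, and every pair is joined by at least one edge of G. Contracting each set to a single vertex therefore yields K_{4} as a minor, and since treewidth is minor-monotone, tw(G) ≥ tw(K_{4}) = 3. Hence tw(G) = 3 exactly.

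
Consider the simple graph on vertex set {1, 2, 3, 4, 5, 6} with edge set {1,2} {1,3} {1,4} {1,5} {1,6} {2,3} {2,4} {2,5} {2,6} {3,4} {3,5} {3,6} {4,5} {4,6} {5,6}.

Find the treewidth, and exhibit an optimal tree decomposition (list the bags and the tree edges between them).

With just one bag of size 6, the width is 6 − 1 = 5, so tw(G) ≤ 5. On the other hand G contains the 6-clique {1, 2, 3, 4, 5, 6}. A clique must lie in a single bag of any decomposition, so no decomposition can have width below 5. Combining the bounds, tw(G) = 5.

Treewidth 5.
Bags: B1 = {1, 2, 3, 4, 5, 6}
Tree: (single bag)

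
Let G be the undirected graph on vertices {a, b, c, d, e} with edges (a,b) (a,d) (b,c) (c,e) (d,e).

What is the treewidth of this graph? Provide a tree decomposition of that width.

Treewidth 2.
One optimal decomposition is:
Bags: B1 = {a, b, d}  B2 = {b, c, d}  B3 = {c, d, e}
Tree: B1–B2, B2–B3

Each bag holds 3 vertices, so the decomposition has width 2, which upper-bounds the treewidth. For the lower bound, G contains the cycle d–a–b–c–e–d, so G is not a forest; only forests have treewidth ≤ 1, hence tw(G) ≥ 2. Therefore the treewidth is 2.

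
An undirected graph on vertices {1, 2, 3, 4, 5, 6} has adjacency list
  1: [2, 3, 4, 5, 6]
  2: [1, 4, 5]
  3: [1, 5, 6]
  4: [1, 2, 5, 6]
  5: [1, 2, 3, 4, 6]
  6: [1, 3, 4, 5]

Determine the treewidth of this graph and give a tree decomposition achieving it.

The largest bag has 4 vertices, giving width 3; this decomposition certifies tw(G) ≤ 3. Conversely, {1, 3, 5, 6} is a clique of size 4, and the vertices of any clique must share a bag in every tree decomposition; so some bag has ≥ 4 vertices and tw(G) ≥ 3. Combining the bounds, tw(G) = 3.

Treewidth 3.
One such decomposition:
Bags: B1 = {1, 3, 5, 6}  B2 = {1, 4, 5, 6}  B3 = {1, 2, 4, 5}
Tree: B1–B2, B2–B3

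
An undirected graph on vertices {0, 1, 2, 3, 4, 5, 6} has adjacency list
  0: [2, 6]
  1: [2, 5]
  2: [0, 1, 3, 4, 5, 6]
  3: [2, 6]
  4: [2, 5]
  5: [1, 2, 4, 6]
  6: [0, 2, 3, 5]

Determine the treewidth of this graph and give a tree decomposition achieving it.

Treewidth 2.
One such decomposition:
Bags: B1 = {2, 5, 6}  B2 = {0, 2, 6}  B3 = {2, 4, 5}  B4 = {1, 2, 5}  B5 = {2, 3, 6}
Tree: B1–B2, B1–B3, B3–B4, B1–B5

Each bag holds 3 vertices, so the decomposition has width 2, which upper-bounds the treewidth. For the lower bound, the 3 vertices {0, 2, 6} are pairwise adjacent, and any tree decomposition puts a clique entirely inside one bag — forcing width ≥ 2. Hence tw(G) = 2 exactly.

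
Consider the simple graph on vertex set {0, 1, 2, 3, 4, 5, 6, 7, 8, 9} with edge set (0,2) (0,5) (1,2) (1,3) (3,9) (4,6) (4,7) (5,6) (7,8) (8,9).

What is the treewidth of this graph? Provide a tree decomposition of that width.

Every bag has size at most 3, so the width is 3 − 1 = 2 and tw(G) ≤ 2. The edges 1–3–9–8–7–4–6–5–0–2–1 form a cycle, so G is not a tree and its treewidth is at least 2. The upper and lower bounds meet at 2, so that is the treewidth.

Treewidth 2.
One optimal decomposition is:
Bags: B1 = {1, 3, 9}  B2 = {1, 8, 9}  B3 = {1, 7, 8}  B4 = {1, 4, 7}  B5 = {1, 4, 6}  B6 = {1, 5, 6}  B7 = {0, 1, 5}  B8 = {0, 1, 2}
Tree: B1–B2, B2–B3, B3–B4, B4–B5, B5–B6, B6–B7, B7–B8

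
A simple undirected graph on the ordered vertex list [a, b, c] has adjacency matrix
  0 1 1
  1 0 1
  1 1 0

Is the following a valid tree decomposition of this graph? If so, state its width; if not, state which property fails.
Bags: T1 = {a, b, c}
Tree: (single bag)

Yes; width 2.

Checking the three conditions: (i) the bags cover all of {a, b, c}; (ii) for each edge, some bag contains both endpoints; (iii) the bags containing any fixed vertex form a subtree. All hold, so the decomposition is valid with width 3 − 1 = 2.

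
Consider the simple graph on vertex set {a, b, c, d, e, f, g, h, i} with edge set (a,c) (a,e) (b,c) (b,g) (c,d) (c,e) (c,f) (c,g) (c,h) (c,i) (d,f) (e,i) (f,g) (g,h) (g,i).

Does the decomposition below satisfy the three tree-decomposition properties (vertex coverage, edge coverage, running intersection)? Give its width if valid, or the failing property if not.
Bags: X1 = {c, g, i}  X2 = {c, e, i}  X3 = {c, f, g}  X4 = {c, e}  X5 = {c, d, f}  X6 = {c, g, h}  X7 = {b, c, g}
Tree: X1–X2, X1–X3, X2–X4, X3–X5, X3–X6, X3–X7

A tree decomposition must satisfy three properties: every vertex lies in some bag; for every edge, both endpoints lie together in some bag; and for every vertex, the bags containing it form a connected subtree. Here vertex a appears in no bag, so the decomposition is invalid.

No — vertex a appears in no bag.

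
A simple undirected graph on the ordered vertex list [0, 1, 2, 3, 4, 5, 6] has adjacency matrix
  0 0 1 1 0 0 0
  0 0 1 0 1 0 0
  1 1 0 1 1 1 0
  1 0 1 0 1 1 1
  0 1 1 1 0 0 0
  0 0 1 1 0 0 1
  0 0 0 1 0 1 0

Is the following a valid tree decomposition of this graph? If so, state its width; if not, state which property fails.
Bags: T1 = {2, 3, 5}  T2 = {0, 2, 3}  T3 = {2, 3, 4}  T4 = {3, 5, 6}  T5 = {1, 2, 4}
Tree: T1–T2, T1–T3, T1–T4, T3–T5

Vertex coverage: the bags together contain {0, 1, 2, 3, 4, 5, 6}, the full vertex set. Edge coverage: each edge of G has both endpoints in at least one bag. Running intersection: for every vertex, the bags containing it form a connected subtree. All three properties hold, so this is a valid tree decomposition of width max|bag| − 1 = 2, and hence tw(G) ≤ 2.

Yes; width 2.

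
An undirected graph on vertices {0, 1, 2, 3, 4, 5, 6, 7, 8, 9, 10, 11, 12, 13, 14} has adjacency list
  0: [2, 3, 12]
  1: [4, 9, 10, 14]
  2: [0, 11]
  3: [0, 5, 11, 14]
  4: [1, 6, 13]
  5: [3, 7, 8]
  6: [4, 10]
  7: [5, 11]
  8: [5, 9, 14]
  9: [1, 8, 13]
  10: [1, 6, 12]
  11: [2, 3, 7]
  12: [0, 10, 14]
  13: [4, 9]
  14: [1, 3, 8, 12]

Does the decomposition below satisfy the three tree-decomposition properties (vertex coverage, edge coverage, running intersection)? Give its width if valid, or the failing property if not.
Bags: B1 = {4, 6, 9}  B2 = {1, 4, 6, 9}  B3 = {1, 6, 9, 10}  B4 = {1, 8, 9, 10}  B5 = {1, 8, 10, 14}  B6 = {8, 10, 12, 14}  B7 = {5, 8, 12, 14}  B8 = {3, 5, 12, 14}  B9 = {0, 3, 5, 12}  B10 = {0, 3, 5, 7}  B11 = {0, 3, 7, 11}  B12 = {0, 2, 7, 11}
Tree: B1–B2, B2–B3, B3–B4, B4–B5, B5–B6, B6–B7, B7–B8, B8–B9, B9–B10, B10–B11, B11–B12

A tree decomposition must satisfy three properties: every vertex lies in some bag; for every edge, both endpoints lie together in some bag; and for every vertex, the bags containing it form a connected subtree. Here vertex 13 appears in no bag, so the decomposition is invalid.

No — vertex 13 appears in no bag.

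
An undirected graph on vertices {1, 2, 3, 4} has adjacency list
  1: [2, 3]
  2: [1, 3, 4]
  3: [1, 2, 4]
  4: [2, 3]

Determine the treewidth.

A width-2 tree decomposition is:
Bags: B1 = {2, 3, 4}  B2 = {1, 2, 3}
Tree: B1–B2
Every bag has size at most 3, so the width is 3 − 1 = 2 and tw(G) ≤ 2. For the lower bound, the 3 vertices {1, 2, 3} are pairwise adjacent, and any tree decomposition puts a clique entirely inside one bag — forcing width ≥ 2. The upper and lower bounds meet at 2, so that is the treewidth.

2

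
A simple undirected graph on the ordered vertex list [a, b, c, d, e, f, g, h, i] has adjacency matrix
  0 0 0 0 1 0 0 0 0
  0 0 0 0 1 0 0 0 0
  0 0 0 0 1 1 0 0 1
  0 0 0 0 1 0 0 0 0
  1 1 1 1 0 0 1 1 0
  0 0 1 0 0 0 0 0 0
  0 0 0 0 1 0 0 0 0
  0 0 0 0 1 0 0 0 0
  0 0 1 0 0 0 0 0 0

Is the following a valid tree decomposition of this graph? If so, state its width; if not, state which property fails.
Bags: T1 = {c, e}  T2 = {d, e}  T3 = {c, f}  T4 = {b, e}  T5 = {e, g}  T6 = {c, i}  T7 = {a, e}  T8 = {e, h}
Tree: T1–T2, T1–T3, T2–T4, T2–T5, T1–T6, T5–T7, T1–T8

Yes; width 1.

Checking the three conditions: (i) the bags cover all of {a, b, c, d, e, f, g, h, i}; (ii) for each edge, some bag contains both endpoints; (iii) the bags containing any fixed vertex form a subtree. All hold, so the decomposition is valid with width 2 − 1 = 1.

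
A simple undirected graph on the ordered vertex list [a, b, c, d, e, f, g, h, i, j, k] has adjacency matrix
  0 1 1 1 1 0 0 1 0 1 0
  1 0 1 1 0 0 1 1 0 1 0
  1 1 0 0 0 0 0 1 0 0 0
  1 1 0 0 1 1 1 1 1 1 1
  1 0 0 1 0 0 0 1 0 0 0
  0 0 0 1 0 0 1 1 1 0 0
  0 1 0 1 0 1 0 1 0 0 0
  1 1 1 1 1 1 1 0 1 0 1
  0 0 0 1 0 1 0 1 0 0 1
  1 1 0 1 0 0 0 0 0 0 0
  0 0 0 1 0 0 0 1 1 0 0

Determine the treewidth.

3

A width-3 tree decomposition is:
Bags: B1 = {b, d, g, h}  B2 = {a, b, d, h}  B3 = {a, b, c, h}  B4 = {d, f, g, h}  B5 = {d, f, h, i}  B6 = {a, b, d, j}  B7 = {a, d, e, h}  B8 = {d, h, i, k}
Tree: B1–B2, B2–B3, B1–B4, B4–B5, B2–B6, B2–B7, B5–B8
Each bag holds 4 vertices, so the decomposition has width 3, which upper-bounds the treewidth. Conversely, {a, b, d, j} is a clique of size 4, and the vertices of any clique must share a bag in every tree decomposition; so some bag has ≥ 4 vertices and tw(G) ≥ 3. Therefore the treewidth is 3.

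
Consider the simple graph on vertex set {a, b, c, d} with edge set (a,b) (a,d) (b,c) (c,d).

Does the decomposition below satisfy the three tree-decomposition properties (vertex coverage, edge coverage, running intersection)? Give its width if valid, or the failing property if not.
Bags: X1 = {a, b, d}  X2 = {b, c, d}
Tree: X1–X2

Checking the three conditions: (i) the bags cover all of {a, b, c, d}; (ii) for each edge, some bag contains both endpoints; (iii) the bags containing any fixed vertex form a subtree. All hold, so the decomposition is valid with width 3 − 1 = 2.

Yes; width 2.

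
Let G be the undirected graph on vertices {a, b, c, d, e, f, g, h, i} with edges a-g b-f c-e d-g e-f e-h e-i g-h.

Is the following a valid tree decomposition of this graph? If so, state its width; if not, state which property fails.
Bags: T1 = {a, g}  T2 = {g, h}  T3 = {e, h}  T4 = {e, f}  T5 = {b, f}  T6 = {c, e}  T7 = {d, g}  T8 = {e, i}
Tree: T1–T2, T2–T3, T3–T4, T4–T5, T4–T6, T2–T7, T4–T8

Vertex coverage: the bags together contain {a, b, c, d, e, f, g, h, i}, the full vertex set. Edge coverage: each edge of G has both endpoints in at least one bag. Running intersection: for every vertex, the bags containing it form a connected subtree. All three properties hold, so this is a valid tree decomposition of width max|bag| − 1 = 1, and hence tw(G) ≤ 1.

Yes; width 1.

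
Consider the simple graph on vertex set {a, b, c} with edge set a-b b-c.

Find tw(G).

A width-1 tree decomposition is:
Bags: B1 = {b, c}  B2 = {a, b}
Tree: B1–B2
The largest bag has 2 vertices, giving width 1; this decomposition certifies tw(G) ≤ 1. G has an edge, so its treewidth is at least 1. The upper and lower bounds meet at 1, so that is the treewidth.

1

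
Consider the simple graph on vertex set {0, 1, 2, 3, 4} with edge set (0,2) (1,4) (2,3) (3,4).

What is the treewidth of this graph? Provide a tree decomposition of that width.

The largest bag has 2 vertices, giving width 1; this decomposition certifies tw(G) ≤ 1. Any graph with an edge has treewidth ≥ 1, and G has the edge 0–2. Combining the bounds, tw(G) = 1.

Treewidth 1.
One such decomposition:
Bags: B1 = {0, 2}  B2 = {2, 3}  B3 = {3, 4}  B4 = {1, 4}
Tree: B1–B2, B2–B3, B3–B4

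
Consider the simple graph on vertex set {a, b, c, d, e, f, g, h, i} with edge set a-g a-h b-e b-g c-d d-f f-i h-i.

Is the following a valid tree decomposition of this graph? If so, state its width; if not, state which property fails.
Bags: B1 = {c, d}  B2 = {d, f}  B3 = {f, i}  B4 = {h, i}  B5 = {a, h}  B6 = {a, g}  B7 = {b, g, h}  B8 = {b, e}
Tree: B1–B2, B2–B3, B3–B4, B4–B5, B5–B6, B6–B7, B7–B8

A tree decomposition must satisfy three properties: every vertex lies in some bag; for every edge, both endpoints lie together in some bag; and for every vertex, the bags containing it form a connected subtree. Here bags containing vertex h are not connected in the tree, so the decomposition is invalid.

No — bags containing vertex h are not connected in the tree.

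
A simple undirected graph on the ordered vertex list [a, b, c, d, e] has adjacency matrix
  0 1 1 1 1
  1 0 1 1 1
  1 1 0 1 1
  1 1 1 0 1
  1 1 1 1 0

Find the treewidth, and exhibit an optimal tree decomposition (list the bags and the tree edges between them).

With just one bag of size 5, the width is 5 − 1 = 4, so tw(G) ≤ 4. On the other hand G contains the 5-clique {a, b, c, d, e}. A clique must lie in a single bag of any decomposition, so no decomposition can have width below 4. Hence tw(G) = 4 exactly.

Treewidth 4.
Bags: B1 = {a, b, c, d, e}
Tree: (single bag)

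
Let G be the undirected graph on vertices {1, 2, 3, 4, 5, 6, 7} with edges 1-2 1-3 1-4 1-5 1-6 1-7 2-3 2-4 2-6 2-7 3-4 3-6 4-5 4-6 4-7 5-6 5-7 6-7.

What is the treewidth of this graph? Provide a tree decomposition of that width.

Treewidth 4.
One such decomposition:
Bags: B1 = {1, 2, 4, 6, 7}  B2 = {1, 2, 3, 4, 6}  B3 = {1, 4, 5, 6, 7}
Tree: B1–B2, B1–B3

Every bag has size at most 5, so the width is 5 − 1 = 4 and tw(G) ≤ 4. Conversely, {1, 2, 3, 4, 6} is a clique of size 5, and the vertices of any clique must share a bag in every tree decomposition; so some bag has ≥ 5 vertices and tw(G) ≥ 4. The upper and lower bounds meet at 4, so that is the treewidth.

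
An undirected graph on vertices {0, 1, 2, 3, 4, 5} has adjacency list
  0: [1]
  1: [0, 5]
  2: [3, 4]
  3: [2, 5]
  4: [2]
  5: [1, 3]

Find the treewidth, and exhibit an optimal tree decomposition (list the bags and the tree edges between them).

Every bag has size at most 2, so the width is 2 − 1 = 1 and tw(G) ≤ 1. Since G has at least one edge (e.g. 0–1), it is not an edgeless graph, so tw(G) ≥ 1. Therefore the treewidth is 1.

Treewidth 1.
One optimal decomposition is:
Bags: B1 = {0, 1}  B2 = {1, 5}  B3 = {3, 5}  B4 = {2, 3}  B5 = {2, 4}
Tree: B1–B2, B2–B3, B3–B4, B4–B5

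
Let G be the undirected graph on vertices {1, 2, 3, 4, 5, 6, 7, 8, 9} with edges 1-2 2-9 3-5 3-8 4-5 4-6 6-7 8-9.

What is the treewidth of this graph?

1

A width-1 tree decomposition is:
Bags: B1 = {6, 7}  B2 = {4, 6}  B3 = {4, 5}  B4 = {3, 5}  B5 = {3, 8}  B6 = {8, 9}  B7 = {2, 9}  B8 = {1, 2}
Tree: B1–B2, B2–B3, B3–B4, B4–B5, B5–B6, B6–B7, B7–B8
The largest bag has 2 vertices, giving width 1; this decomposition certifies tw(G) ≤ 1. Any graph with an edge has treewidth ≥ 1, and G has the edge 7–6. Therefore the treewidth is 1.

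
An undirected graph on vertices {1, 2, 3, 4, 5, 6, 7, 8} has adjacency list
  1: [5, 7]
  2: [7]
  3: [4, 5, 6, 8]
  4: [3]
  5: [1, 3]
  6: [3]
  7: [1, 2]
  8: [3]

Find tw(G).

1

A width-1 tree decomposition is:
Bags: B1 = {3, 5}  B2 = {3, 6}  B3 = {1, 5}  B4 = {3, 8}  B5 = {1, 7}  B6 = {3, 4}  B7 = {2, 7}
Tree: B1–B2, B1–B3, B1–B4, B3–B5, B2–B6, B5–B7
The largest bag has 2 vertices, giving width 1; this decomposition certifies tw(G) ≤ 1. Any graph with an edge has treewidth ≥ 1, and G has the edge 5–3. Therefore the treewidth is 1.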